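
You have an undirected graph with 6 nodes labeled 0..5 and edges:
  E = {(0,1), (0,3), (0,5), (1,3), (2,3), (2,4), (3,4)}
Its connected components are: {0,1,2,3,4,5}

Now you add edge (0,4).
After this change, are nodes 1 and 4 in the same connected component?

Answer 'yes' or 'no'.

Answer: yes

Derivation:
Initial components: {0,1,2,3,4,5}
Adding edge (0,4): both already in same component {0,1,2,3,4,5}. No change.
New components: {0,1,2,3,4,5}
Are 1 and 4 in the same component? yes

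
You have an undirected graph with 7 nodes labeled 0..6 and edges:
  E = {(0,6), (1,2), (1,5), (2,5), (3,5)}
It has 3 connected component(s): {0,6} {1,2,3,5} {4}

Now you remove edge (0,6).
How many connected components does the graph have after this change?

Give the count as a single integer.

Answer: 4

Derivation:
Initial component count: 3
Remove (0,6): it was a bridge. Count increases: 3 -> 4.
  After removal, components: {0} {1,2,3,5} {4} {6}
New component count: 4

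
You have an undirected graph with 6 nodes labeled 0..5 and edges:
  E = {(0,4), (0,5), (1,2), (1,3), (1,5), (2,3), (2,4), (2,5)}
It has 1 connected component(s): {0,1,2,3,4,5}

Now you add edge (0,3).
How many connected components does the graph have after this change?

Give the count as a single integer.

Initial component count: 1
Add (0,3): endpoints already in same component. Count unchanged: 1.
New component count: 1

Answer: 1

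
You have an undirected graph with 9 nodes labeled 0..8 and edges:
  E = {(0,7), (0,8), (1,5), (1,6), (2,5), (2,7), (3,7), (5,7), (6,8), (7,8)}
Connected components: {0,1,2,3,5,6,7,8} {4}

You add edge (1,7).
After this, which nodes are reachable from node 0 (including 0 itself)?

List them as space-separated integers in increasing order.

Before: nodes reachable from 0: {0,1,2,3,5,6,7,8}
Adding (1,7): both endpoints already in same component. Reachability from 0 unchanged.
After: nodes reachable from 0: {0,1,2,3,5,6,7,8}

Answer: 0 1 2 3 5 6 7 8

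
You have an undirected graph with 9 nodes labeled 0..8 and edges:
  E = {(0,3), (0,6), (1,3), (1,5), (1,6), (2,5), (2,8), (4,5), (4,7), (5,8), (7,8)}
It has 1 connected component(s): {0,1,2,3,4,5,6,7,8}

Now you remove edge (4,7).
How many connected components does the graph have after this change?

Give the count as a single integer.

Initial component count: 1
Remove (4,7): not a bridge. Count unchanged: 1.
  After removal, components: {0,1,2,3,4,5,6,7,8}
New component count: 1

Answer: 1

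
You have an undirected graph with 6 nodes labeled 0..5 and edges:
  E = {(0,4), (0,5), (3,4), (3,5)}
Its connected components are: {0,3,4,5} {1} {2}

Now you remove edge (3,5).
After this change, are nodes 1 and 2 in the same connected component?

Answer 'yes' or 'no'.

Answer: no

Derivation:
Initial components: {0,3,4,5} {1} {2}
Removing edge (3,5): not a bridge — component count unchanged at 3.
New components: {0,3,4,5} {1} {2}
Are 1 and 2 in the same component? no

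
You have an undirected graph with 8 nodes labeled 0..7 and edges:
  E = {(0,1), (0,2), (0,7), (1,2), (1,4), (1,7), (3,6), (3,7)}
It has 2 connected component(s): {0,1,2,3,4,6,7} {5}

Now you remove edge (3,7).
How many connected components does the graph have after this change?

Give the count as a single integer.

Answer: 3

Derivation:
Initial component count: 2
Remove (3,7): it was a bridge. Count increases: 2 -> 3.
  After removal, components: {0,1,2,4,7} {3,6} {5}
New component count: 3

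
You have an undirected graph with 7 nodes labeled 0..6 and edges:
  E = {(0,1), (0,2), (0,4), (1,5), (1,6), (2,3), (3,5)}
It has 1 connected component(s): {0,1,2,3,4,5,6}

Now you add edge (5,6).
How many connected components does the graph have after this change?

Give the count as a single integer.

Initial component count: 1
Add (5,6): endpoints already in same component. Count unchanged: 1.
New component count: 1

Answer: 1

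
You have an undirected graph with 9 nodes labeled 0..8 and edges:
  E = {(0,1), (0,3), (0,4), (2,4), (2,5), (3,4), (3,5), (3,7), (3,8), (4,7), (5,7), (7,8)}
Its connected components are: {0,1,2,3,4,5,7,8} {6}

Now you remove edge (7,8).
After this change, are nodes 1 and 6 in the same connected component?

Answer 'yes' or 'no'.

Answer: no

Derivation:
Initial components: {0,1,2,3,4,5,7,8} {6}
Removing edge (7,8): not a bridge — component count unchanged at 2.
New components: {0,1,2,3,4,5,7,8} {6}
Are 1 and 6 in the same component? no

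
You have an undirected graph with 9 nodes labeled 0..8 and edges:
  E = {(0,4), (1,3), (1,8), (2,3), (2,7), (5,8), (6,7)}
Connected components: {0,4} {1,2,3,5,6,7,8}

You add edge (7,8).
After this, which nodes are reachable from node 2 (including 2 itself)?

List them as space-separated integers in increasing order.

Answer: 1 2 3 5 6 7 8

Derivation:
Before: nodes reachable from 2: {1,2,3,5,6,7,8}
Adding (7,8): both endpoints already in same component. Reachability from 2 unchanged.
After: nodes reachable from 2: {1,2,3,5,6,7,8}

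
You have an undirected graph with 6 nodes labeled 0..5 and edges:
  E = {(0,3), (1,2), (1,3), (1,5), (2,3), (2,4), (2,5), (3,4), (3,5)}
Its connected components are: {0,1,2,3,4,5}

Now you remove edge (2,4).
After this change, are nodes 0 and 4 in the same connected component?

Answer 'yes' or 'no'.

Initial components: {0,1,2,3,4,5}
Removing edge (2,4): not a bridge — component count unchanged at 1.
New components: {0,1,2,3,4,5}
Are 0 and 4 in the same component? yes

Answer: yes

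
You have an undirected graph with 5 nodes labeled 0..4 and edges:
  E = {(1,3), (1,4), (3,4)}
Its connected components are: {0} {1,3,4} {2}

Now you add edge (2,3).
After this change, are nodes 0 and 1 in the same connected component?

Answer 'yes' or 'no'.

Initial components: {0} {1,3,4} {2}
Adding edge (2,3): merges {2} and {1,3,4}.
New components: {0} {1,2,3,4}
Are 0 and 1 in the same component? no

Answer: no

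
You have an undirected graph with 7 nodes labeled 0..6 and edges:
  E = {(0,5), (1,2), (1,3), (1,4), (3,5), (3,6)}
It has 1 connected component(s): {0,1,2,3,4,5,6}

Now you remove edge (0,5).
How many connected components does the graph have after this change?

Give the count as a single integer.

Initial component count: 1
Remove (0,5): it was a bridge. Count increases: 1 -> 2.
  After removal, components: {0} {1,2,3,4,5,6}
New component count: 2

Answer: 2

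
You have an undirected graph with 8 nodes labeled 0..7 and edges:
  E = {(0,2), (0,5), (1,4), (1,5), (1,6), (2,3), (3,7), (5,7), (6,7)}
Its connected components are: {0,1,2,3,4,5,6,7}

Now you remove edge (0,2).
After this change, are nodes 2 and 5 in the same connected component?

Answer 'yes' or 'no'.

Answer: yes

Derivation:
Initial components: {0,1,2,3,4,5,6,7}
Removing edge (0,2): not a bridge — component count unchanged at 1.
New components: {0,1,2,3,4,5,6,7}
Are 2 and 5 in the same component? yes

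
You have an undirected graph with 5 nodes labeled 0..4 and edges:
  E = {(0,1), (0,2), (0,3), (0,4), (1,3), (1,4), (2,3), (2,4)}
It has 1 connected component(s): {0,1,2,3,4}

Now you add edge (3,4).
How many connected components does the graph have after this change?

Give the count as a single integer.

Answer: 1

Derivation:
Initial component count: 1
Add (3,4): endpoints already in same component. Count unchanged: 1.
New component count: 1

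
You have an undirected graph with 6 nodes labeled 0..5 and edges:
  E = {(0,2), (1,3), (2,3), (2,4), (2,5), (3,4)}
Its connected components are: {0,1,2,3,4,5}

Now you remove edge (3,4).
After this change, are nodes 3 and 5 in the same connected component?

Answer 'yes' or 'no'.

Answer: yes

Derivation:
Initial components: {0,1,2,3,4,5}
Removing edge (3,4): not a bridge — component count unchanged at 1.
New components: {0,1,2,3,4,5}
Are 3 and 5 in the same component? yes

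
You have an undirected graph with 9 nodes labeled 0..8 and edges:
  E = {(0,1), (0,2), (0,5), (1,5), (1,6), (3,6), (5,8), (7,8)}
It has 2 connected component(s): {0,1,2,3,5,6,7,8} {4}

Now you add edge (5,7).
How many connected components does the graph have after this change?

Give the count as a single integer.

Initial component count: 2
Add (5,7): endpoints already in same component. Count unchanged: 2.
New component count: 2

Answer: 2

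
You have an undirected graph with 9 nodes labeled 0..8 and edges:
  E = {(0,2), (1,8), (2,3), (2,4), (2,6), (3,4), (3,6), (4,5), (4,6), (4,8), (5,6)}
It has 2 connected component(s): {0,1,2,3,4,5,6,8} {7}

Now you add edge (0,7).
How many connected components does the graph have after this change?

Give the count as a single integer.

Initial component count: 2
Add (0,7): merges two components. Count decreases: 2 -> 1.
New component count: 1

Answer: 1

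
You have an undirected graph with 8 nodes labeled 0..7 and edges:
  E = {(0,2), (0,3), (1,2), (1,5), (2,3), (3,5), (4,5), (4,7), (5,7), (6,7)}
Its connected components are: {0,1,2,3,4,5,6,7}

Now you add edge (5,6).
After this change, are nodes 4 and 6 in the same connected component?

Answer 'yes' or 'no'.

Initial components: {0,1,2,3,4,5,6,7}
Adding edge (5,6): both already in same component {0,1,2,3,4,5,6,7}. No change.
New components: {0,1,2,3,4,5,6,7}
Are 4 and 6 in the same component? yes

Answer: yes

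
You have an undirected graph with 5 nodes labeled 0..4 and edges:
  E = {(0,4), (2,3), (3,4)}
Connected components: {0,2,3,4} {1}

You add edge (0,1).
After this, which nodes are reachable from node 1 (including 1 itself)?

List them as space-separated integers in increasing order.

Before: nodes reachable from 1: {1}
Adding (0,1): merges 1's component with another. Reachability grows.
After: nodes reachable from 1: {0,1,2,3,4}

Answer: 0 1 2 3 4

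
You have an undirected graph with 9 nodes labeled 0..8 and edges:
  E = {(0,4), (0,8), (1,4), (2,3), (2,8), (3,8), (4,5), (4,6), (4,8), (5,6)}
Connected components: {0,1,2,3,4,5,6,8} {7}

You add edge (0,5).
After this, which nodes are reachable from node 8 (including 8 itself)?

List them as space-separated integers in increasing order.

Before: nodes reachable from 8: {0,1,2,3,4,5,6,8}
Adding (0,5): both endpoints already in same component. Reachability from 8 unchanged.
After: nodes reachable from 8: {0,1,2,3,4,5,6,8}

Answer: 0 1 2 3 4 5 6 8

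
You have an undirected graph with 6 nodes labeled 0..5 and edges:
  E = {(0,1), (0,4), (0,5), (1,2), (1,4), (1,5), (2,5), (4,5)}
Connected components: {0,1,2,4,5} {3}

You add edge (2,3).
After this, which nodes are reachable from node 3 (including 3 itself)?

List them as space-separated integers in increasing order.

Answer: 0 1 2 3 4 5

Derivation:
Before: nodes reachable from 3: {3}
Adding (2,3): merges 3's component with another. Reachability grows.
After: nodes reachable from 3: {0,1,2,3,4,5}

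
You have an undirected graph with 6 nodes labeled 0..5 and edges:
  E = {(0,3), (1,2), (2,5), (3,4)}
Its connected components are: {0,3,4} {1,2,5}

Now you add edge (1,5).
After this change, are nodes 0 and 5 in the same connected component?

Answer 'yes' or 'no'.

Initial components: {0,3,4} {1,2,5}
Adding edge (1,5): both already in same component {1,2,5}. No change.
New components: {0,3,4} {1,2,5}
Are 0 and 5 in the same component? no

Answer: no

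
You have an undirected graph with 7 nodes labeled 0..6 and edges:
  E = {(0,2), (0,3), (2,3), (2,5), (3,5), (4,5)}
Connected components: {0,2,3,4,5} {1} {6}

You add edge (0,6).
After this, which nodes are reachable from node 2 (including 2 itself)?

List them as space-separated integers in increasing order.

Answer: 0 2 3 4 5 6

Derivation:
Before: nodes reachable from 2: {0,2,3,4,5}
Adding (0,6): merges 2's component with another. Reachability grows.
After: nodes reachable from 2: {0,2,3,4,5,6}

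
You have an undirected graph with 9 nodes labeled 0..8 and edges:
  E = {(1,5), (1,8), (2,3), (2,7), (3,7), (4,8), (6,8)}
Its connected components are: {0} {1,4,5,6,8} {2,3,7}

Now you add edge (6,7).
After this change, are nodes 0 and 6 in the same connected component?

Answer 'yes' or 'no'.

Initial components: {0} {1,4,5,6,8} {2,3,7}
Adding edge (6,7): merges {1,4,5,6,8} and {2,3,7}.
New components: {0} {1,2,3,4,5,6,7,8}
Are 0 and 6 in the same component? no

Answer: no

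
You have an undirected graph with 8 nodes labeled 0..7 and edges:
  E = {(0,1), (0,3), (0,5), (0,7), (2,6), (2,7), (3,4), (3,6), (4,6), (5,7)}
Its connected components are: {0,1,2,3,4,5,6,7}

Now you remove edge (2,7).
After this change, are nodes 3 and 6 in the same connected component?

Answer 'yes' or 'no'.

Initial components: {0,1,2,3,4,5,6,7}
Removing edge (2,7): not a bridge — component count unchanged at 1.
New components: {0,1,2,3,4,5,6,7}
Are 3 and 6 in the same component? yes

Answer: yes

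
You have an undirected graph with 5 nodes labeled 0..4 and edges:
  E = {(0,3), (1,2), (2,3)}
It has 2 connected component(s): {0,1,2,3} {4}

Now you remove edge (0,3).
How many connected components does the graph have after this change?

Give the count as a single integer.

Answer: 3

Derivation:
Initial component count: 2
Remove (0,3): it was a bridge. Count increases: 2 -> 3.
  After removal, components: {0} {1,2,3} {4}
New component count: 3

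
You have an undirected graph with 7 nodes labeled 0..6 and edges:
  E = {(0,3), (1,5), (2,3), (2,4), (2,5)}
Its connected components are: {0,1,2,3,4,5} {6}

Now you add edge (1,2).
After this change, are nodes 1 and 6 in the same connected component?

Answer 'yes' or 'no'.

Initial components: {0,1,2,3,4,5} {6}
Adding edge (1,2): both already in same component {0,1,2,3,4,5}. No change.
New components: {0,1,2,3,4,5} {6}
Are 1 and 6 in the same component? no

Answer: no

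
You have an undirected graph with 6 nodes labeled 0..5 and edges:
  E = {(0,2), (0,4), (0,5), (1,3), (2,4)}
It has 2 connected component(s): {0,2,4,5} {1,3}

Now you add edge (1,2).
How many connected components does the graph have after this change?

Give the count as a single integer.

Initial component count: 2
Add (1,2): merges two components. Count decreases: 2 -> 1.
New component count: 1

Answer: 1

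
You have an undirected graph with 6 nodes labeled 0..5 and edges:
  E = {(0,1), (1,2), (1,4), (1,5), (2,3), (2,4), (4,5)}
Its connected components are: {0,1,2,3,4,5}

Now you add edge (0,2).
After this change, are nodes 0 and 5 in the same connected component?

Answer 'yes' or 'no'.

Initial components: {0,1,2,3,4,5}
Adding edge (0,2): both already in same component {0,1,2,3,4,5}. No change.
New components: {0,1,2,3,4,5}
Are 0 and 5 in the same component? yes

Answer: yes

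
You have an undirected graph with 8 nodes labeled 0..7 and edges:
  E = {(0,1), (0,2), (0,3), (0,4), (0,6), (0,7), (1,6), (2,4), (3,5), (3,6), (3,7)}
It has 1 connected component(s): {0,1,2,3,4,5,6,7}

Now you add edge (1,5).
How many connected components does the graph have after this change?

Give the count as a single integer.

Answer: 1

Derivation:
Initial component count: 1
Add (1,5): endpoints already in same component. Count unchanged: 1.
New component count: 1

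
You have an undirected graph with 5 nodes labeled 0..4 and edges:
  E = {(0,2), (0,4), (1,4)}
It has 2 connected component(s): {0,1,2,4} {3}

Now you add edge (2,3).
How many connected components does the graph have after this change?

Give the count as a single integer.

Answer: 1

Derivation:
Initial component count: 2
Add (2,3): merges two components. Count decreases: 2 -> 1.
New component count: 1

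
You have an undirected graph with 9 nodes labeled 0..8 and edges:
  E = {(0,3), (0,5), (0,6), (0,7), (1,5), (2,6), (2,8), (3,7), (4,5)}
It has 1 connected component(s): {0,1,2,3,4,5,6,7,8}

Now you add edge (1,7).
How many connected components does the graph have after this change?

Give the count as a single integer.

Answer: 1

Derivation:
Initial component count: 1
Add (1,7): endpoints already in same component. Count unchanged: 1.
New component count: 1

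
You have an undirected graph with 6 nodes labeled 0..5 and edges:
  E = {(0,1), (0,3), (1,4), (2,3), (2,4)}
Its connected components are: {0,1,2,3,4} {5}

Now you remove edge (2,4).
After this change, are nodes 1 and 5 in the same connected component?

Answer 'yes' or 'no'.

Answer: no

Derivation:
Initial components: {0,1,2,3,4} {5}
Removing edge (2,4): not a bridge — component count unchanged at 2.
New components: {0,1,2,3,4} {5}
Are 1 and 5 in the same component? no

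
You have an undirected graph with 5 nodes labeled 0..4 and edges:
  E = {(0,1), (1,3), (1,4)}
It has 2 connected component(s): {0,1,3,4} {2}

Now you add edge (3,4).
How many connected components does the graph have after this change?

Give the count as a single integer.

Initial component count: 2
Add (3,4): endpoints already in same component. Count unchanged: 2.
New component count: 2

Answer: 2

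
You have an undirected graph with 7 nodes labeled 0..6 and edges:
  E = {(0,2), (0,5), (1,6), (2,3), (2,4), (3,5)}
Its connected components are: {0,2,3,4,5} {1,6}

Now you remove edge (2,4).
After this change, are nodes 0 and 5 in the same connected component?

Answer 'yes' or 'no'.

Answer: yes

Derivation:
Initial components: {0,2,3,4,5} {1,6}
Removing edge (2,4): it was a bridge — component count 2 -> 3.
New components: {0,2,3,5} {1,6} {4}
Are 0 and 5 in the same component? yes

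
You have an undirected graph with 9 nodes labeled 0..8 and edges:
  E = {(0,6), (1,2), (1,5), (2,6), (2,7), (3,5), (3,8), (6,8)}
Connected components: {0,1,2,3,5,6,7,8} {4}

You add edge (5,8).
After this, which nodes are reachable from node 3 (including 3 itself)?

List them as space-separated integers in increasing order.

Answer: 0 1 2 3 5 6 7 8

Derivation:
Before: nodes reachable from 3: {0,1,2,3,5,6,7,8}
Adding (5,8): both endpoints already in same component. Reachability from 3 unchanged.
After: nodes reachable from 3: {0,1,2,3,5,6,7,8}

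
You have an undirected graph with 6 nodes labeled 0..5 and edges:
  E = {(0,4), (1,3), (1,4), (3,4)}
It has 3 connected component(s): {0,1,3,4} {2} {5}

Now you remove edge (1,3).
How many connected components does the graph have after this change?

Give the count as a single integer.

Initial component count: 3
Remove (1,3): not a bridge. Count unchanged: 3.
  After removal, components: {0,1,3,4} {2} {5}
New component count: 3

Answer: 3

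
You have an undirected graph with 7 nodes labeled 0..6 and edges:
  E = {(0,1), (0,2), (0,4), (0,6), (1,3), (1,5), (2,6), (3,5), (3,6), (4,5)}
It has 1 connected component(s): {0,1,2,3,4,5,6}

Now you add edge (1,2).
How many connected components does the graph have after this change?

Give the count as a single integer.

Initial component count: 1
Add (1,2): endpoints already in same component. Count unchanged: 1.
New component count: 1

Answer: 1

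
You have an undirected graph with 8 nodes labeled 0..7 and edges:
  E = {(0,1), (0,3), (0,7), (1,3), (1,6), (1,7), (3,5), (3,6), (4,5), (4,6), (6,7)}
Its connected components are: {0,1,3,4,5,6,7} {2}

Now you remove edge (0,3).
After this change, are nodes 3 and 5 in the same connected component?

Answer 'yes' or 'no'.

Answer: yes

Derivation:
Initial components: {0,1,3,4,5,6,7} {2}
Removing edge (0,3): not a bridge — component count unchanged at 2.
New components: {0,1,3,4,5,6,7} {2}
Are 3 and 5 in the same component? yes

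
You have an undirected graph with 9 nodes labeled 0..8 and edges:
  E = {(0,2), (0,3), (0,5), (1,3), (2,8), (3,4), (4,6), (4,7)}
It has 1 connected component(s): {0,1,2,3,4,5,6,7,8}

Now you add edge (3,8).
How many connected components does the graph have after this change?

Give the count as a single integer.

Initial component count: 1
Add (3,8): endpoints already in same component. Count unchanged: 1.
New component count: 1

Answer: 1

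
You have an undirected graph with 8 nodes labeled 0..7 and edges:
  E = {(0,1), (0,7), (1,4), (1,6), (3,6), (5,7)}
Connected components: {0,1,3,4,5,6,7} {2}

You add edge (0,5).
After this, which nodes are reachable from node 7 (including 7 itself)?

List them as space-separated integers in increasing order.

Before: nodes reachable from 7: {0,1,3,4,5,6,7}
Adding (0,5): both endpoints already in same component. Reachability from 7 unchanged.
After: nodes reachable from 7: {0,1,3,4,5,6,7}

Answer: 0 1 3 4 5 6 7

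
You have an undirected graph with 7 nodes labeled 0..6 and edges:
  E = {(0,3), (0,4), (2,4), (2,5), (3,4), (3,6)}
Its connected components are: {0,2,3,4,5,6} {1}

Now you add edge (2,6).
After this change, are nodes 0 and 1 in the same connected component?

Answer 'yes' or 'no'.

Answer: no

Derivation:
Initial components: {0,2,3,4,5,6} {1}
Adding edge (2,6): both already in same component {0,2,3,4,5,6}. No change.
New components: {0,2,3,4,5,6} {1}
Are 0 and 1 in the same component? no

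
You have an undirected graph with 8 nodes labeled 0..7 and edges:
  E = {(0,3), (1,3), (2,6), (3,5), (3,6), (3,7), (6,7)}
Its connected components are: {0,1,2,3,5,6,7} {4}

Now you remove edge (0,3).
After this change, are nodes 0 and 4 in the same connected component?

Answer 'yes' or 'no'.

Initial components: {0,1,2,3,5,6,7} {4}
Removing edge (0,3): it was a bridge — component count 2 -> 3.
New components: {0} {1,2,3,5,6,7} {4}
Are 0 and 4 in the same component? no

Answer: no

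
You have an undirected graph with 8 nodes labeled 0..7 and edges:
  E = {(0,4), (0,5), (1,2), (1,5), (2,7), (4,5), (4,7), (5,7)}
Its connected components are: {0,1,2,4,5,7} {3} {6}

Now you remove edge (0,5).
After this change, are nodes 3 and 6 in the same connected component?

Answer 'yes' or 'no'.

Initial components: {0,1,2,4,5,7} {3} {6}
Removing edge (0,5): not a bridge — component count unchanged at 3.
New components: {0,1,2,4,5,7} {3} {6}
Are 3 and 6 in the same component? no

Answer: no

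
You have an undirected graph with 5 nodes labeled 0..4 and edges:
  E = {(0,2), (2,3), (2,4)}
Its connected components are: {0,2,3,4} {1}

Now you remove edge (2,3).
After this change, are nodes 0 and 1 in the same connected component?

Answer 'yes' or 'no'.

Answer: no

Derivation:
Initial components: {0,2,3,4} {1}
Removing edge (2,3): it was a bridge — component count 2 -> 3.
New components: {0,2,4} {1} {3}
Are 0 and 1 in the same component? no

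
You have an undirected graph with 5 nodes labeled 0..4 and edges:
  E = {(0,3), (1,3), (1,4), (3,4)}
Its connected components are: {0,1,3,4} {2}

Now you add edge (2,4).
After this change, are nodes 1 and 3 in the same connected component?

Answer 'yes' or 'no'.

Answer: yes

Derivation:
Initial components: {0,1,3,4} {2}
Adding edge (2,4): merges {2} and {0,1,3,4}.
New components: {0,1,2,3,4}
Are 1 and 3 in the same component? yes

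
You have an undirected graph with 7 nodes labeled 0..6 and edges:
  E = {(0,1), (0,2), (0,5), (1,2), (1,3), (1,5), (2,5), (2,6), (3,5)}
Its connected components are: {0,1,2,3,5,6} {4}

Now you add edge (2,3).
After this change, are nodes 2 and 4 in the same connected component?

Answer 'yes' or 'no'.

Initial components: {0,1,2,3,5,6} {4}
Adding edge (2,3): both already in same component {0,1,2,3,5,6}. No change.
New components: {0,1,2,3,5,6} {4}
Are 2 and 4 in the same component? no

Answer: no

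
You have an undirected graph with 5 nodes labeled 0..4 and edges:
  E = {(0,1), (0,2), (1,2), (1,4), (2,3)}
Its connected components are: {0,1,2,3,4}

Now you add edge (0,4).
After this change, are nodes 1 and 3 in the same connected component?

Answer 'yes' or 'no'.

Initial components: {0,1,2,3,4}
Adding edge (0,4): both already in same component {0,1,2,3,4}. No change.
New components: {0,1,2,3,4}
Are 1 and 3 in the same component? yes

Answer: yes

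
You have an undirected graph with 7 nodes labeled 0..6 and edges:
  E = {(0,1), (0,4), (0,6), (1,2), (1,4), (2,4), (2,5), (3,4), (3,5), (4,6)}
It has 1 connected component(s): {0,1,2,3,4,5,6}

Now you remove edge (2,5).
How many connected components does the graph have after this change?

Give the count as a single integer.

Answer: 1

Derivation:
Initial component count: 1
Remove (2,5): not a bridge. Count unchanged: 1.
  After removal, components: {0,1,2,3,4,5,6}
New component count: 1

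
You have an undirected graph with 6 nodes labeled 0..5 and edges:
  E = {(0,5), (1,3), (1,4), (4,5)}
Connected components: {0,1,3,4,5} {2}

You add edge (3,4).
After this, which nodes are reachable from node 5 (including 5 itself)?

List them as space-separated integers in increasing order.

Answer: 0 1 3 4 5

Derivation:
Before: nodes reachable from 5: {0,1,3,4,5}
Adding (3,4): both endpoints already in same component. Reachability from 5 unchanged.
After: nodes reachable from 5: {0,1,3,4,5}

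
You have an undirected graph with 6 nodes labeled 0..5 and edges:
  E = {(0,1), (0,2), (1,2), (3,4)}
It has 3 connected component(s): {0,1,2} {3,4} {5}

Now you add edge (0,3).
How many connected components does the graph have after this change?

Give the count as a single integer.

Initial component count: 3
Add (0,3): merges two components. Count decreases: 3 -> 2.
New component count: 2

Answer: 2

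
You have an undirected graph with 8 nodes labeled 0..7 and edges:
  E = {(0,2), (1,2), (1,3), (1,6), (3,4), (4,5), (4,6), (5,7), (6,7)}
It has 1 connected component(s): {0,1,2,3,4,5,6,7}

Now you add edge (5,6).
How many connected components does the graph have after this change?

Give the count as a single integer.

Answer: 1

Derivation:
Initial component count: 1
Add (5,6): endpoints already in same component. Count unchanged: 1.
New component count: 1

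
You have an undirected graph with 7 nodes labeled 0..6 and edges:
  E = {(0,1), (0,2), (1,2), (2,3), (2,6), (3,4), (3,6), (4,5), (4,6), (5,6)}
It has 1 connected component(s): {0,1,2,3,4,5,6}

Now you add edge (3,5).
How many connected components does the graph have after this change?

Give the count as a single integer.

Initial component count: 1
Add (3,5): endpoints already in same component. Count unchanged: 1.
New component count: 1

Answer: 1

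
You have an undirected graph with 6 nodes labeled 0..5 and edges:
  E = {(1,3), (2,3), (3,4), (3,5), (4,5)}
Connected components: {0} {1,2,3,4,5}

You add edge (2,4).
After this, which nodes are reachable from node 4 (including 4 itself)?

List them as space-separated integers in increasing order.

Before: nodes reachable from 4: {1,2,3,4,5}
Adding (2,4): both endpoints already in same component. Reachability from 4 unchanged.
After: nodes reachable from 4: {1,2,3,4,5}

Answer: 1 2 3 4 5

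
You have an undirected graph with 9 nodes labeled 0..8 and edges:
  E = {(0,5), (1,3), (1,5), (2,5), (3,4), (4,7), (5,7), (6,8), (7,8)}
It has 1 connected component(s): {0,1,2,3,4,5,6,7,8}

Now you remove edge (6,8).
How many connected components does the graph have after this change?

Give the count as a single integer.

Initial component count: 1
Remove (6,8): it was a bridge. Count increases: 1 -> 2.
  After removal, components: {0,1,2,3,4,5,7,8} {6}
New component count: 2

Answer: 2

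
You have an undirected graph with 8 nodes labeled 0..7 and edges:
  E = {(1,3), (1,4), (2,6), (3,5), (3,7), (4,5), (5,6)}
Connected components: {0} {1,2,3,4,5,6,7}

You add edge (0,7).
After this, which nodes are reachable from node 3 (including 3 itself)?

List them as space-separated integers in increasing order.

Answer: 0 1 2 3 4 5 6 7

Derivation:
Before: nodes reachable from 3: {1,2,3,4,5,6,7}
Adding (0,7): merges 3's component with another. Reachability grows.
After: nodes reachable from 3: {0,1,2,3,4,5,6,7}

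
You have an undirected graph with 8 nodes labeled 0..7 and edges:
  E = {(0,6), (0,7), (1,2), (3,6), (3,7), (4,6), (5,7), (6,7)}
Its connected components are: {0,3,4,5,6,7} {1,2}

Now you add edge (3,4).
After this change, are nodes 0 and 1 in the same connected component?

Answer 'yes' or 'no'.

Answer: no

Derivation:
Initial components: {0,3,4,5,6,7} {1,2}
Adding edge (3,4): both already in same component {0,3,4,5,6,7}. No change.
New components: {0,3,4,5,6,7} {1,2}
Are 0 and 1 in the same component? no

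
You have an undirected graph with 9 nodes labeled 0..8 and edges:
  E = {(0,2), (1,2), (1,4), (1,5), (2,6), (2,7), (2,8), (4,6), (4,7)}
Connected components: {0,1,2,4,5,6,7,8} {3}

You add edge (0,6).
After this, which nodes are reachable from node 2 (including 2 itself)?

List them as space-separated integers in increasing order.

Before: nodes reachable from 2: {0,1,2,4,5,6,7,8}
Adding (0,6): both endpoints already in same component. Reachability from 2 unchanged.
After: nodes reachable from 2: {0,1,2,4,5,6,7,8}

Answer: 0 1 2 4 5 6 7 8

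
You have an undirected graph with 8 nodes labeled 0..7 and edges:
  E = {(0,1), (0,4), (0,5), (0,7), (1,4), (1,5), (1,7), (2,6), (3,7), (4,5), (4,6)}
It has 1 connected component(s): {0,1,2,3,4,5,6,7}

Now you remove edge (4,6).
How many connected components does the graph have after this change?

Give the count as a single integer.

Answer: 2

Derivation:
Initial component count: 1
Remove (4,6): it was a bridge. Count increases: 1 -> 2.
  After removal, components: {0,1,3,4,5,7} {2,6}
New component count: 2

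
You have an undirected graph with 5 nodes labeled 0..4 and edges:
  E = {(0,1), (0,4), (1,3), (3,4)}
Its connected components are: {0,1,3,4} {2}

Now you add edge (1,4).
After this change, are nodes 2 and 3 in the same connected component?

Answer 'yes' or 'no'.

Initial components: {0,1,3,4} {2}
Adding edge (1,4): both already in same component {0,1,3,4}. No change.
New components: {0,1,3,4} {2}
Are 2 and 3 in the same component? no

Answer: no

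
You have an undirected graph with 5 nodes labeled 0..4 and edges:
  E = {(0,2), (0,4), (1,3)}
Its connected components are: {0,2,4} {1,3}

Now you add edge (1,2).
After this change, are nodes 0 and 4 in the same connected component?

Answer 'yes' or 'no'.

Initial components: {0,2,4} {1,3}
Adding edge (1,2): merges {1,3} and {0,2,4}.
New components: {0,1,2,3,4}
Are 0 and 4 in the same component? yes

Answer: yes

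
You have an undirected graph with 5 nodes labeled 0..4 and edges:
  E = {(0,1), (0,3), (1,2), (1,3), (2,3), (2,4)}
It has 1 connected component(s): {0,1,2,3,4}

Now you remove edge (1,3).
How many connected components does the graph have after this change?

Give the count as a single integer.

Initial component count: 1
Remove (1,3): not a bridge. Count unchanged: 1.
  After removal, components: {0,1,2,3,4}
New component count: 1

Answer: 1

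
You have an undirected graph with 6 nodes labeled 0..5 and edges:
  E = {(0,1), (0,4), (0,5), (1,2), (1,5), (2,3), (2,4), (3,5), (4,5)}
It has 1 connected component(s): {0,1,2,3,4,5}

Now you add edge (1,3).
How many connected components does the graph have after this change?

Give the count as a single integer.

Answer: 1

Derivation:
Initial component count: 1
Add (1,3): endpoints already in same component. Count unchanged: 1.
New component count: 1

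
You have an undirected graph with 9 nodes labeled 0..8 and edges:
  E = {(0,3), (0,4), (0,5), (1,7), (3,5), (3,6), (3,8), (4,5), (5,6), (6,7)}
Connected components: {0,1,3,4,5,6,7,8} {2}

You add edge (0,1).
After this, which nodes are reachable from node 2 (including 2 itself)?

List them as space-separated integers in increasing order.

Answer: 2

Derivation:
Before: nodes reachable from 2: {2}
Adding (0,1): both endpoints already in same component. Reachability from 2 unchanged.
After: nodes reachable from 2: {2}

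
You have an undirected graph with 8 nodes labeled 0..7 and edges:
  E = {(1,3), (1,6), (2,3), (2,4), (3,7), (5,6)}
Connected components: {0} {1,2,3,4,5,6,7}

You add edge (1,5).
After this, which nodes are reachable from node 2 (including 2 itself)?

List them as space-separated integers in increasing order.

Before: nodes reachable from 2: {1,2,3,4,5,6,7}
Adding (1,5): both endpoints already in same component. Reachability from 2 unchanged.
After: nodes reachable from 2: {1,2,3,4,5,6,7}

Answer: 1 2 3 4 5 6 7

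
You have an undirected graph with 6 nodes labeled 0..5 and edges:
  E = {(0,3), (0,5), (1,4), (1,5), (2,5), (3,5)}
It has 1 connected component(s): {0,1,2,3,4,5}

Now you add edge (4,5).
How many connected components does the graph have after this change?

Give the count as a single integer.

Initial component count: 1
Add (4,5): endpoints already in same component. Count unchanged: 1.
New component count: 1

Answer: 1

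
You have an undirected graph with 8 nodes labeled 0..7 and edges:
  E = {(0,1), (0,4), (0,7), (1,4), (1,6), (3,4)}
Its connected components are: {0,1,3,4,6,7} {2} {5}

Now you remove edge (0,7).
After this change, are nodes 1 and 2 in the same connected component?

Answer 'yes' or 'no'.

Answer: no

Derivation:
Initial components: {0,1,3,4,6,7} {2} {5}
Removing edge (0,7): it was a bridge — component count 3 -> 4.
New components: {0,1,3,4,6} {2} {5} {7}
Are 1 and 2 in the same component? no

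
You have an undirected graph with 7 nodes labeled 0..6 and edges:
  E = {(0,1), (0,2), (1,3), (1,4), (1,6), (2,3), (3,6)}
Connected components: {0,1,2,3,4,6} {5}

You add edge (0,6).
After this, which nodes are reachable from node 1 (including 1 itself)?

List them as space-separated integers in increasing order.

Answer: 0 1 2 3 4 6

Derivation:
Before: nodes reachable from 1: {0,1,2,3,4,6}
Adding (0,6): both endpoints already in same component. Reachability from 1 unchanged.
After: nodes reachable from 1: {0,1,2,3,4,6}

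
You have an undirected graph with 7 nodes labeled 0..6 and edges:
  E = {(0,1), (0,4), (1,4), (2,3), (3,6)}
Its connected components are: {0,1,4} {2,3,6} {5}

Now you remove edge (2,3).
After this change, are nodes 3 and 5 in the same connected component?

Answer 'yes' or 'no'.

Answer: no

Derivation:
Initial components: {0,1,4} {2,3,6} {5}
Removing edge (2,3): it was a bridge — component count 3 -> 4.
New components: {0,1,4} {2} {3,6} {5}
Are 3 and 5 in the same component? no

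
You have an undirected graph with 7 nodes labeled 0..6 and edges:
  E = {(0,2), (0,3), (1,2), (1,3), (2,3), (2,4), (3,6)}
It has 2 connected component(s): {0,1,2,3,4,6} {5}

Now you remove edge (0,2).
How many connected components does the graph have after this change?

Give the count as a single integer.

Initial component count: 2
Remove (0,2): not a bridge. Count unchanged: 2.
  After removal, components: {0,1,2,3,4,6} {5}
New component count: 2

Answer: 2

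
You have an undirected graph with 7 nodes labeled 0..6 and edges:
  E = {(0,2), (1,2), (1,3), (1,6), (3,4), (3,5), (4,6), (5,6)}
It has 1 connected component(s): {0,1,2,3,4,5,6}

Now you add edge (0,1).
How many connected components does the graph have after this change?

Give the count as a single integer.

Answer: 1

Derivation:
Initial component count: 1
Add (0,1): endpoints already in same component. Count unchanged: 1.
New component count: 1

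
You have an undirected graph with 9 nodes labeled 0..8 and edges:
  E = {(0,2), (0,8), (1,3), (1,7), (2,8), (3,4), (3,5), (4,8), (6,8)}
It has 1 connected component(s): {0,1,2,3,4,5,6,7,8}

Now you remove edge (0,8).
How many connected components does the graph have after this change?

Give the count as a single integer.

Initial component count: 1
Remove (0,8): not a bridge. Count unchanged: 1.
  After removal, components: {0,1,2,3,4,5,6,7,8}
New component count: 1

Answer: 1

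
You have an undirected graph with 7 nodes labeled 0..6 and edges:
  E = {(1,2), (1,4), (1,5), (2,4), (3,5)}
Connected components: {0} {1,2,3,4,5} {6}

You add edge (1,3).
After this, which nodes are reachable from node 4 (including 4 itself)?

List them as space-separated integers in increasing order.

Answer: 1 2 3 4 5

Derivation:
Before: nodes reachable from 4: {1,2,3,4,5}
Adding (1,3): both endpoints already in same component. Reachability from 4 unchanged.
After: nodes reachable from 4: {1,2,3,4,5}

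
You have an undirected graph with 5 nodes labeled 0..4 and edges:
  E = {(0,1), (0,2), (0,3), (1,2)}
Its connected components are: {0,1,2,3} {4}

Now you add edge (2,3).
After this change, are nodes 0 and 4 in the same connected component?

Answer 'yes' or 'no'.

Initial components: {0,1,2,3} {4}
Adding edge (2,3): both already in same component {0,1,2,3}. No change.
New components: {0,1,2,3} {4}
Are 0 and 4 in the same component? no

Answer: no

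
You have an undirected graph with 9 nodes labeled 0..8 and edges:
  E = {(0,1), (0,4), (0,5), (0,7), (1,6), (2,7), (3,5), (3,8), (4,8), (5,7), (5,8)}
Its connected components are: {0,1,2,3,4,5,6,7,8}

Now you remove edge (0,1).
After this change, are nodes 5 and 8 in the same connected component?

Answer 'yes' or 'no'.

Initial components: {0,1,2,3,4,5,6,7,8}
Removing edge (0,1): it was a bridge — component count 1 -> 2.
New components: {0,2,3,4,5,7,8} {1,6}
Are 5 and 8 in the same component? yes

Answer: yes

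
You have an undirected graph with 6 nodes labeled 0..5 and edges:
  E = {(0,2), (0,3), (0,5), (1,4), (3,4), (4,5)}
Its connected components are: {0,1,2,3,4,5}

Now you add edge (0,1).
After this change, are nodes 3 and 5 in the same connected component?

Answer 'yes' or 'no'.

Answer: yes

Derivation:
Initial components: {0,1,2,3,4,5}
Adding edge (0,1): both already in same component {0,1,2,3,4,5}. No change.
New components: {0,1,2,3,4,5}
Are 3 and 5 in the same component? yes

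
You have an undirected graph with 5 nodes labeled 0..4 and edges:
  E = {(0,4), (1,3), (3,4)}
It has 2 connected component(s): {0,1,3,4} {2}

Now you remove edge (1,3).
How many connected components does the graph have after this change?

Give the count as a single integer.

Answer: 3

Derivation:
Initial component count: 2
Remove (1,3): it was a bridge. Count increases: 2 -> 3.
  After removal, components: {0,3,4} {1} {2}
New component count: 3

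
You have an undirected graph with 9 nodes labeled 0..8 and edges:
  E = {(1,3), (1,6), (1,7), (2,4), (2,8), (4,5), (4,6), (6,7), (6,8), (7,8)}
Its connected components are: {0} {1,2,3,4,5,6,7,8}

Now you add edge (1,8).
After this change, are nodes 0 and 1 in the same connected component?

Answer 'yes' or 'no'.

Answer: no

Derivation:
Initial components: {0} {1,2,3,4,5,6,7,8}
Adding edge (1,8): both already in same component {1,2,3,4,5,6,7,8}. No change.
New components: {0} {1,2,3,4,5,6,7,8}
Are 0 and 1 in the same component? no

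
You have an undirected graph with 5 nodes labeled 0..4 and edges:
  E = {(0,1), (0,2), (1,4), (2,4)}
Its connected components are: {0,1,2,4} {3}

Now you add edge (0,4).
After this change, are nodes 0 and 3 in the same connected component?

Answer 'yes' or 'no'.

Answer: no

Derivation:
Initial components: {0,1,2,4} {3}
Adding edge (0,4): both already in same component {0,1,2,4}. No change.
New components: {0,1,2,4} {3}
Are 0 and 3 in the same component? no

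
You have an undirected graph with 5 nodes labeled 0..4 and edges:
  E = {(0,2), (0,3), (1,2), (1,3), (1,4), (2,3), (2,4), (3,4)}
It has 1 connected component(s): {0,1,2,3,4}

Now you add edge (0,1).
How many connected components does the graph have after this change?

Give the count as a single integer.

Answer: 1

Derivation:
Initial component count: 1
Add (0,1): endpoints already in same component. Count unchanged: 1.
New component count: 1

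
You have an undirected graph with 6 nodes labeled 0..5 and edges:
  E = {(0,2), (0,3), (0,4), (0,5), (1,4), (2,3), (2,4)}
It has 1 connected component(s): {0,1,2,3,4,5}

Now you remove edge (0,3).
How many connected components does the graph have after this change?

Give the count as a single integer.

Answer: 1

Derivation:
Initial component count: 1
Remove (0,3): not a bridge. Count unchanged: 1.
  After removal, components: {0,1,2,3,4,5}
New component count: 1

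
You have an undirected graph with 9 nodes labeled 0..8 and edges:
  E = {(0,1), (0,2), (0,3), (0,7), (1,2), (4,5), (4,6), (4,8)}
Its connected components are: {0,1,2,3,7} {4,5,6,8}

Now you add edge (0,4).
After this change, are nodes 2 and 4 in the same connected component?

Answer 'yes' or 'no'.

Answer: yes

Derivation:
Initial components: {0,1,2,3,7} {4,5,6,8}
Adding edge (0,4): merges {0,1,2,3,7} and {4,5,6,8}.
New components: {0,1,2,3,4,5,6,7,8}
Are 2 and 4 in the same component? yes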